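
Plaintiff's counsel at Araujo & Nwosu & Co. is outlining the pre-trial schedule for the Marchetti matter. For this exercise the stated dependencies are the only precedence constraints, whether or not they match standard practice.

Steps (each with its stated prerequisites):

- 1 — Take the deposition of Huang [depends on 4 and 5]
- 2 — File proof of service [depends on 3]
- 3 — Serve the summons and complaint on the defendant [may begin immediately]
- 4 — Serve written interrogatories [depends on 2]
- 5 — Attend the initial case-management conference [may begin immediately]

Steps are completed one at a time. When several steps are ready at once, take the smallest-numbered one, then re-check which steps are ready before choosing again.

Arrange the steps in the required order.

3 → 2 → 4 → 5 → 1

3 and 5 have no prerequisites; 3 has the earlier label, so 3 is first.
2 now also ready, so the ready set is {2, 5}; 2 has the earlier label → 2.
4 now also ready, so the ready set is {4, 5}; 4 has the earlier label → 4.
Next only 5 has its prerequisites met → 5.
1 needed 4 and 5, now all done → 1.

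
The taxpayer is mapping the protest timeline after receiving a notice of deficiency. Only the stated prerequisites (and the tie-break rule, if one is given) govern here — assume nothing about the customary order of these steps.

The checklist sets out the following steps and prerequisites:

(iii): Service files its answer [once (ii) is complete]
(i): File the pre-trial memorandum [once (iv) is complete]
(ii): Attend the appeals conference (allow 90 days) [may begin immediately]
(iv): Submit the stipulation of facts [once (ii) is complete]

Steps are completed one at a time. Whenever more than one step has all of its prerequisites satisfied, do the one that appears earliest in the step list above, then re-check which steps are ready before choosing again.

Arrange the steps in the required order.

(ii), (iii), (iv), (i)

(ii) is the only step with nothing outstanding, so it goes first.
(iii) and (iv) are both available; (iii) is listed earlier → (iii).
That leaves (iv) as the only ready step → (iv).
That leaves (i) as the only ready step → (i).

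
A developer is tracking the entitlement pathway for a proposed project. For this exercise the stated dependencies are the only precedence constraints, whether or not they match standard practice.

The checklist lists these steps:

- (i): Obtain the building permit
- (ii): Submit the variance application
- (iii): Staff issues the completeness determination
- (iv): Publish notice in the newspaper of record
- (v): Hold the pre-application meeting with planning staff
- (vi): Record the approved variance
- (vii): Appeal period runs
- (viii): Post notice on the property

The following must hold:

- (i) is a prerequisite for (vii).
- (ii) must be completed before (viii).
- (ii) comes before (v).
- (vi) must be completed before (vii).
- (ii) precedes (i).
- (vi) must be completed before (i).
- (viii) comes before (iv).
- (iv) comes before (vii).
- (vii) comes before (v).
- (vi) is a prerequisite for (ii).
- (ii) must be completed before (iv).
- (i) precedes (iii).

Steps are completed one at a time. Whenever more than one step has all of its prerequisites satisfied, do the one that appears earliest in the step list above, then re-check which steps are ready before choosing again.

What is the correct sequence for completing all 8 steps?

(vi) has no prerequisites → (vi) first.
(ii) needed (vi), now all done → (ii).
(i) and (viii) are both available; (i) is listed earlier → (i).
(iii) and (viii) are both available; (iii) is listed earlier → (iii).
(viii) needed (ii), now all done → (viii).
That leaves (iv) as the only ready step → (iv).
(vii) needed (i), (iv) and (vi), now all done → (vii).
Next only (v) has its prerequisites met → (v).

(vi) (ii) (i) (iii) (viii) (iv) (vii) (v)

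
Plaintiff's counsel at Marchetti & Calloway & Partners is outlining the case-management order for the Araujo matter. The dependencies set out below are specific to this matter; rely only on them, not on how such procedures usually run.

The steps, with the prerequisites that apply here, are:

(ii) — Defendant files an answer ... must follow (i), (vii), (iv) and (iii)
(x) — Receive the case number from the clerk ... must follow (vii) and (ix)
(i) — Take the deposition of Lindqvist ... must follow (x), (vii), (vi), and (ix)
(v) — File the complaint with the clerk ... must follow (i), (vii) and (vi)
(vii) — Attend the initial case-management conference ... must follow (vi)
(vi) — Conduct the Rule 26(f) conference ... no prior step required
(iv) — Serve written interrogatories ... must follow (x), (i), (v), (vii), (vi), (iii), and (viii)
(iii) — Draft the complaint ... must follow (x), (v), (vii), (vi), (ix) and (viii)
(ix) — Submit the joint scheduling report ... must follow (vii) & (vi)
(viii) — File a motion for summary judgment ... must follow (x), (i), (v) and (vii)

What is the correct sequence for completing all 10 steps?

(vi) is the only step with nothing outstanding, so it goes first.
(vii) needed (vi), now all done → (vii).
Next only (ix) has its prerequisites met → (ix).
(x) is the only step now ready → (x).
(i) needed (x), (vii), (vi) and (ix), now all done → (i).
(v) is the only step now ready → (v).
(viii) needed (x), (i), (v) and (vii), now all done → (viii).
Next only (iii) has its prerequisites met → (iii).
Next only (iv) has its prerequisites met → (iv).
Next only (ii) has its prerequisites met → (ii).

(vi), (vii), (ix), (x), (i), (v), (viii), (iii), (iv), (ii)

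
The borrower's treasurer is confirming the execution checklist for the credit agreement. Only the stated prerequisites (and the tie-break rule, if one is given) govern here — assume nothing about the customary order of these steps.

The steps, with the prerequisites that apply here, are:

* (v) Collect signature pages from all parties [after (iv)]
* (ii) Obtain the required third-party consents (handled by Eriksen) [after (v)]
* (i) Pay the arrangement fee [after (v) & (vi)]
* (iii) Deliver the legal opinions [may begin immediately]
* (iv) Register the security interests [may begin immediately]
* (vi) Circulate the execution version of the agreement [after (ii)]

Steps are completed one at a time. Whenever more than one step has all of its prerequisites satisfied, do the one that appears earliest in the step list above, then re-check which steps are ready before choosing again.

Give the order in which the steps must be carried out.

(iii) → (iv) → (v) → (ii) → (vi) → (i)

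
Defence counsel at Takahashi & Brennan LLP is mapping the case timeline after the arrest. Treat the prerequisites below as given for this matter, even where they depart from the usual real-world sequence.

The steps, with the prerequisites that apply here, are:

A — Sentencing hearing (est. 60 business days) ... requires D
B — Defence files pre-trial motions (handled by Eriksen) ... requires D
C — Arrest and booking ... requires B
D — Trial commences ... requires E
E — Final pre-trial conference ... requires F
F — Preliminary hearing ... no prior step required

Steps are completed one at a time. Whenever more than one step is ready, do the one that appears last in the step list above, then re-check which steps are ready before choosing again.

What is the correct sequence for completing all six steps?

F has no prerequisites → F first.
E is the only step now ready → E.
That leaves D as the only ready step → D.
B and A are both available; B is listed later → B.
C now also ready, so the ready set is {C, A}; C is listed later → C.
A needed D, now all done → A.

F E D B C A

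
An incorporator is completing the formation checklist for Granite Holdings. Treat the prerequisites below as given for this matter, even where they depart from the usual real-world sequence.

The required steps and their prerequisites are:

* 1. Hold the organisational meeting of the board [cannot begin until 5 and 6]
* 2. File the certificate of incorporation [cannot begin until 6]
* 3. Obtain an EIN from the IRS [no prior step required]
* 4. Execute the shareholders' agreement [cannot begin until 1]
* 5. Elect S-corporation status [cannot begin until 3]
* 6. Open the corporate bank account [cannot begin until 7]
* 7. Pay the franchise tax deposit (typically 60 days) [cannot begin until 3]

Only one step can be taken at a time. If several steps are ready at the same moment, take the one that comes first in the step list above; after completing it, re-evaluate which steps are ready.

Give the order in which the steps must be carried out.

Only 3 has no prerequisites, so it is first.
5 and 7 are both available; 5 is listed earlier → 5.
7 is the only step now ready → 7.
6 is the only step now ready → 6.
Ready: 1 and 2. 1 is listed earlier → 1.
2 and 4 are both available; 2 is listed earlier → 2.
4 needed 1, now all done → 4.

3, 5, 7, 6, 1, 2, 4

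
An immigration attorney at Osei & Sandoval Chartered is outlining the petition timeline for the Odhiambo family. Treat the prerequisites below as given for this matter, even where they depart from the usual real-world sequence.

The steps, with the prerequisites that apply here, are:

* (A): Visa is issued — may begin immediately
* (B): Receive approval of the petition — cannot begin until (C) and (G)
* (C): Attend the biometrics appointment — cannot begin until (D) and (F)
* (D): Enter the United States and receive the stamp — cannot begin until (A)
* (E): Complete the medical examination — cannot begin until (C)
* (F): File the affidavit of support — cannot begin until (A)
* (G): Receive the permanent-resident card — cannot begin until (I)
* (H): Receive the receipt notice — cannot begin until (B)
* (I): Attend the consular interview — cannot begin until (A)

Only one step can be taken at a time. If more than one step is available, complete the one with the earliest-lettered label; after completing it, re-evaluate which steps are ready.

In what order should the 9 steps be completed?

(A), (D), (F), (C), (E), (I), (G), (B), (H)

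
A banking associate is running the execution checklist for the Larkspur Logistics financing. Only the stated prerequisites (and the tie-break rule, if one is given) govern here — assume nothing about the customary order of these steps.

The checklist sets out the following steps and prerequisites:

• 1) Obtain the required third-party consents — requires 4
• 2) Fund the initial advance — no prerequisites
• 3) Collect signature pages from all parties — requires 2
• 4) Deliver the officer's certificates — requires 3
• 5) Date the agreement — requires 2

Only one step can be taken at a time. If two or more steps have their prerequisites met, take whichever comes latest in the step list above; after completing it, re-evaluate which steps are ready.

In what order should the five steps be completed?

Only 2 has no prerequisites, so it is first.
5 and 3 are both available; 5 is listed later → 5.
3 is the only step now ready → 3.
Next only 4 has its prerequisites met → 4.
1 is the only step now ready → 1.

2, 5, 3, 4, 1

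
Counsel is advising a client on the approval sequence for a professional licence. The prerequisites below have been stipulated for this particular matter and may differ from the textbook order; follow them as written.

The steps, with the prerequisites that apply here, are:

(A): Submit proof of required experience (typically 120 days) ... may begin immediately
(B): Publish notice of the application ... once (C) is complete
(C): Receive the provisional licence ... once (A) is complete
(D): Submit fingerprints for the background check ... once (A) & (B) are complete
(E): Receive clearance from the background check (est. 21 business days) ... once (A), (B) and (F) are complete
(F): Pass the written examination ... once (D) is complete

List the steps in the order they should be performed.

(A), (C), (B), (D), (F), (E)

Only (A) has no prerequisites, so it is first.
(C) needed (A), now all done → (C).
(B) is the only step now ready → (B).
(D) needed (A) and (B), now all done → (D).
Next only (F) has its prerequisites met → (F).
That leaves (E) as the only ready step → (E).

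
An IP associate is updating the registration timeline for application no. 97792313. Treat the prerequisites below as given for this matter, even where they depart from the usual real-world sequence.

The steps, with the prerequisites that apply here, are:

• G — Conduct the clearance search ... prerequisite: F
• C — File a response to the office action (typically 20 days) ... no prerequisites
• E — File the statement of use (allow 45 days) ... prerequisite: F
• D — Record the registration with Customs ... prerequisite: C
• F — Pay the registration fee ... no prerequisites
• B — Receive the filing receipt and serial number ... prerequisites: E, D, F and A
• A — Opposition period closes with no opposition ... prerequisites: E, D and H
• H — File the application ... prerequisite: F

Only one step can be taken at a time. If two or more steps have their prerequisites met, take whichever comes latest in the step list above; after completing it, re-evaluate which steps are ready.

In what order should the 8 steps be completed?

Nothing is required for F and C. F is listed later → F first.
H, E and G now also ready, so the ready set is {H, E, C, G}; H is listed later → H.
Now E, C and G have their prerequisites met. E is listed later, so E next.
C and G are both available; C is listed later → C.
D now also ready, so the ready set is {D, G}; D is listed later → D.
A now also ready, so the ready set is {A, G}; A is listed later → A.
Now B and G have their prerequisites met. B is listed later, so B next.
That leaves G as the only ready step → G.

F, H, E, C, D, A, B, G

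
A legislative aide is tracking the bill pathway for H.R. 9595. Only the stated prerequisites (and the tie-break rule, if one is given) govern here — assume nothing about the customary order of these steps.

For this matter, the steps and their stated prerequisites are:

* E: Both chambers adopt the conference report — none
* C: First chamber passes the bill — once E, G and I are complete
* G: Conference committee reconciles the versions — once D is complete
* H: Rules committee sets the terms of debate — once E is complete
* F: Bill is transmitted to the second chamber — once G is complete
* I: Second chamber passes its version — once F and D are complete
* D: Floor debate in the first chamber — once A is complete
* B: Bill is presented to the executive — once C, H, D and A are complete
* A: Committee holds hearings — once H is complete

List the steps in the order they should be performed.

E, H, A, D, G, F, I, C, B

E has no prerequisites → E first.
H needed E, now all done → H.
A is the only step now ready → A.
D needed A, now all done → D.
G needed D, now all done → G.
F is the only step now ready → F.
I is the only step now ready → I.
Next only C has its prerequisites met → C.
That leaves B as the only ready step → B.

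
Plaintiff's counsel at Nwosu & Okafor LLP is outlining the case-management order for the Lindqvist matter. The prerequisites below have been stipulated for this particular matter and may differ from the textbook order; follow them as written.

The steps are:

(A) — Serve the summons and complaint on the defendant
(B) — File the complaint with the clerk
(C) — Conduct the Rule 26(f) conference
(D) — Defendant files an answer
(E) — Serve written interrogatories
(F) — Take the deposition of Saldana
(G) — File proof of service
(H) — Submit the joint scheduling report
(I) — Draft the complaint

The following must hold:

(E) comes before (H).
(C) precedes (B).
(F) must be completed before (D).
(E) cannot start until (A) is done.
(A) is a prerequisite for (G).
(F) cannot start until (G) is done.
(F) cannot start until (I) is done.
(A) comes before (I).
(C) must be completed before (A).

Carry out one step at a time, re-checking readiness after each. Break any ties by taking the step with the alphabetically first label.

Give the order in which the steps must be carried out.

(C), (A), (B), (E), (G), (H), (I), (F), (D)

(C) has no prerequisites → (C) first.
Now (A) and (B) have their prerequisites met. (A) has the earlier label, so (A) next.
(E), (G) and (I) now also ready, so the ready set is {(B), (E), (G), (I)}; (B) has the earlier label → (B).
Ready: (E), (G) and (I). (E) has the earlier label → (E).
(H) now also ready, so the ready set is {(G), (H), (I)}; (G) has the earlier label → (G).
Ready: (H) and (I). (H) has the earlier label → (H).
(I) needed (A), now all done → (I).
That leaves (F) as the only ready step → (F).
Next only (D) has its prerequisites met → (D).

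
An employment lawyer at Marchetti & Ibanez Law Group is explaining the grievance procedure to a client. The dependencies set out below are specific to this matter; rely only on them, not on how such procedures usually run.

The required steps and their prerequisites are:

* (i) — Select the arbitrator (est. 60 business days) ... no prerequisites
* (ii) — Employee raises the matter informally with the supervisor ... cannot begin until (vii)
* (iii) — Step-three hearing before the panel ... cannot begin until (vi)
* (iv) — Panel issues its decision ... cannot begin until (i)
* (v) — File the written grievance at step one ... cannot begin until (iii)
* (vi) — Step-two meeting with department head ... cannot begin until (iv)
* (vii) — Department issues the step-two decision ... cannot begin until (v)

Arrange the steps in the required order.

(i) → (iv) → (vi) → (iii) → (v) → (vii) → (ii)

(i) has no prerequisites → (i) first.
(iv) is the only step now ready → (iv).
(vi) needed (iv), now all done → (vi).
(iii) needed (vi), now all done → (iii).
Next only (v) has its prerequisites met → (v).
Next only (vii) has its prerequisites met → (vii).
That leaves (ii) as the only ready step → (ii).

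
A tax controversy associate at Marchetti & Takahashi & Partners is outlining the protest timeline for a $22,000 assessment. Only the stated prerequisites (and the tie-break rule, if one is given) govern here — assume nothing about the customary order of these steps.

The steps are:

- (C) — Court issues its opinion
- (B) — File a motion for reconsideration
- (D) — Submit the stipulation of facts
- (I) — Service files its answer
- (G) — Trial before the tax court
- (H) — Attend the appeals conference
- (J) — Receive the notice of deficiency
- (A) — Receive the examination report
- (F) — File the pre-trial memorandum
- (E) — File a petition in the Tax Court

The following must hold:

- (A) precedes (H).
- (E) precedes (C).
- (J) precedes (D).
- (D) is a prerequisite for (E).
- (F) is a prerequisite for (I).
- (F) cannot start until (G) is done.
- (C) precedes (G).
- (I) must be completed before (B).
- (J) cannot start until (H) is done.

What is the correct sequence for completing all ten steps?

(A), (H), (J), (D), (E), (C), (G), (F), (I), (B)

(A) is the only step with nothing outstanding, so it goes first.
(H) needed (A), now all done → (H).
(J) needed (H), now all done → (J).
(D) is the only step now ready → (D).
That leaves (E) as the only ready step → (E).
(C) is the only step now ready → (C).
(G) is the only step now ready → (G).
Next only (F) has its prerequisites met → (F).
That leaves (I) as the only ready step → (I).
(B) is the only step now ready → (B).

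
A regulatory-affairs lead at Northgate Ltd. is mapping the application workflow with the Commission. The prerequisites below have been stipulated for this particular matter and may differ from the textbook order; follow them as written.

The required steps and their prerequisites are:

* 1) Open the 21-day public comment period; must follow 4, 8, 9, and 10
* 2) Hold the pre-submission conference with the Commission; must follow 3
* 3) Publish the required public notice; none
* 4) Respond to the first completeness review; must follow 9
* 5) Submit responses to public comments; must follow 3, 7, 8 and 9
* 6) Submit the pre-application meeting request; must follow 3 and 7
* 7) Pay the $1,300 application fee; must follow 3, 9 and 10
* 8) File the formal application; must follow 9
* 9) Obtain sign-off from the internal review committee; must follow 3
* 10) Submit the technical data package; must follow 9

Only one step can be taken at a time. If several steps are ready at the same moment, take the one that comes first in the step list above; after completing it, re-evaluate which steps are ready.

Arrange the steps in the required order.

3 2 9 4 8 10 1 7 5 6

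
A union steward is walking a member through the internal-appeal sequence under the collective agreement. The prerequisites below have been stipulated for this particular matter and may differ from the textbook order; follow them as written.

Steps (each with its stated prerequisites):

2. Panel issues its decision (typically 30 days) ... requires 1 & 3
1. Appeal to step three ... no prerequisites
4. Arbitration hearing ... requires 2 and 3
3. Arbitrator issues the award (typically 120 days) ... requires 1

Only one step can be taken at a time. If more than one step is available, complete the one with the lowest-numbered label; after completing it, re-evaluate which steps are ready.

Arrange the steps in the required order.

1, 3, 2, 4

1 is the only step with nothing outstanding, so it goes first.
That leaves 3 as the only ready step → 3.
That leaves 2 as the only ready step → 2.
Next only 4 has its prerequisites met → 4.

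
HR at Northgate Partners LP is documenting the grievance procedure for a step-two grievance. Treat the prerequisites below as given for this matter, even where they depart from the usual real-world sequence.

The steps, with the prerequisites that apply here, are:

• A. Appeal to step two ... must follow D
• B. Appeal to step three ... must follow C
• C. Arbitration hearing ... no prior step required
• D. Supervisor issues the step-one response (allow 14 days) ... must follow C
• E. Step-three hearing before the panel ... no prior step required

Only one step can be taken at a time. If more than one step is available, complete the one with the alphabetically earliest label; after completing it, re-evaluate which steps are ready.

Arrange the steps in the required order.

Nothing is required for C and E. C has the earlier label → C first.
B and D now also ready, so the ready set is {B, D, E}; B has the earlier label → B.
Now D and E have their prerequisites met. D has the earlier label, so D next.
A and E are both available; A has the earlier label → A.
Next only E has its prerequisites met → E.

C → B → D → A → E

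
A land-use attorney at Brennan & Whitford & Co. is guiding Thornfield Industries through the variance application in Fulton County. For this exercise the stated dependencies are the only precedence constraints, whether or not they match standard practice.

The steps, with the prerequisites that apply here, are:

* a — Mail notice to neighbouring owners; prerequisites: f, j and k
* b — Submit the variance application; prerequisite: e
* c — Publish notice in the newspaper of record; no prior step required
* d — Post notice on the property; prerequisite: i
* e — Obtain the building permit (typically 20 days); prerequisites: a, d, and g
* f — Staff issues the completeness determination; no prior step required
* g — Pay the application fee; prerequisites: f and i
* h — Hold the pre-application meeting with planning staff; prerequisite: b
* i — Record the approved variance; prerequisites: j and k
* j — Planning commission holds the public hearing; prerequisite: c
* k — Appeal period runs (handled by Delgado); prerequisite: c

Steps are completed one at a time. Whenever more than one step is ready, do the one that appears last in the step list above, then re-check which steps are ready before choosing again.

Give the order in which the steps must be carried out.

f, c, k, j, i, g, d, a, e, b, h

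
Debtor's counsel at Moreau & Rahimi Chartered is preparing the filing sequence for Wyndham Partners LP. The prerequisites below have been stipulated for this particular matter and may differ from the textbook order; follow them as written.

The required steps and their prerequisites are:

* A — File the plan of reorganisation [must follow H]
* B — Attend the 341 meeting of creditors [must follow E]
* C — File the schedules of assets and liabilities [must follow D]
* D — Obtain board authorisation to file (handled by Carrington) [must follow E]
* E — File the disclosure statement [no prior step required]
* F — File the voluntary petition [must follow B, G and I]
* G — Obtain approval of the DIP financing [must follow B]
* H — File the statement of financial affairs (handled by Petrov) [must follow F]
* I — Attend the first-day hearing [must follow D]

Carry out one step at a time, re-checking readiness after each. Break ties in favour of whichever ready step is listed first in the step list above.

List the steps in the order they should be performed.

E, B, D, C, G, I, F, H, A

Only E has no prerequisites, so it is first.
Ready: B and D. B is listed earlier → B.
G now also ready, so the ready set is {D, G}; D is listed earlier → D.
C and I now also ready, so the ready set is {C, G, I}; C is listed earlier → C.
Ready: G and I. G is listed earlier → G.
I needed D, now all done → I.
Next only F has its prerequisites met → F.
Next only H has its prerequisites met → H.
That leaves A as the only ready step → A.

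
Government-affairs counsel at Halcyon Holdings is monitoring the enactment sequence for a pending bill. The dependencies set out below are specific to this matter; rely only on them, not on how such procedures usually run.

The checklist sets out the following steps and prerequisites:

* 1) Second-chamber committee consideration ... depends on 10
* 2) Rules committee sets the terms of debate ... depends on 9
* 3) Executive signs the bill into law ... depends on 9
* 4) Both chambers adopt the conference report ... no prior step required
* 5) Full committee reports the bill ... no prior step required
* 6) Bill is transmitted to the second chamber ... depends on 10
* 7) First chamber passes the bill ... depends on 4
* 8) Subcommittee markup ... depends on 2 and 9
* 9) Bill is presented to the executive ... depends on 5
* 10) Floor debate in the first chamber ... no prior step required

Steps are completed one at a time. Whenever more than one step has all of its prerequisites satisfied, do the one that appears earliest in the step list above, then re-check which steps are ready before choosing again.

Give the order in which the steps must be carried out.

4, 5, 7, 9, 2, 3, 8, 10, 1, 6

Nothing is required for 4, 5 and 10. 4 is listed earlier → 4 first.
5, 7 and 10 are all available; 5 is listed earlier → 5.
9 now also ready, so the ready set is {7, 9, 10}; 7 is listed earlier → 7.
9 and 10 are both available; 9 is listed earlier → 9.
Now 2, 3 and 10 have their prerequisites met. 2 is listed earlier, so 2 next.
Ready: 3, 8 and 10. 3 is listed earlier → 3.
Now 8 and 10 have their prerequisites met. 8 is listed earlier, so 8 next.
Next only 10 has its prerequisites met → 10.
Ready: 1 and 6. 1 is listed earlier → 1.
Next only 6 has its prerequisites met → 6.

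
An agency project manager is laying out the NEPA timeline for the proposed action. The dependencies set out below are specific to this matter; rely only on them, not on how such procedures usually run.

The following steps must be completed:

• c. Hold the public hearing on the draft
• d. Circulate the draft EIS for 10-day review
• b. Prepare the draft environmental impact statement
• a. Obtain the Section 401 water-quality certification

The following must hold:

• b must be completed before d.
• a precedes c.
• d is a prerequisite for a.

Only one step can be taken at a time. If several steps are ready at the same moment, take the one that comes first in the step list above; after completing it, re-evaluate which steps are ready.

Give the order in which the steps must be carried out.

Only b has no prerequisites, so it is first.
d needed b, now all done → d.
a needed d, now all done → a.
That leaves c as the only ready step → c.

b, d, a, c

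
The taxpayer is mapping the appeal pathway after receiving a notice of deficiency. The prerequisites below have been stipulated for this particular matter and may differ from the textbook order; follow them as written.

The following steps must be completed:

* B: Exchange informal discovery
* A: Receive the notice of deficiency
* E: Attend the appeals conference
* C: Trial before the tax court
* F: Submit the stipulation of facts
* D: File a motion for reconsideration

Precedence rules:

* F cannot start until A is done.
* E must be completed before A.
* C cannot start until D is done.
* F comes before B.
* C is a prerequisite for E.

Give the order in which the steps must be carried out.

D → C → E → A → F → B

D has no prerequisites → D first.
That leaves C as the only ready step → C.
E needed C, now all done → E.
A is the only step now ready → A.
F is the only step now ready → F.
B needed F, now all done → B.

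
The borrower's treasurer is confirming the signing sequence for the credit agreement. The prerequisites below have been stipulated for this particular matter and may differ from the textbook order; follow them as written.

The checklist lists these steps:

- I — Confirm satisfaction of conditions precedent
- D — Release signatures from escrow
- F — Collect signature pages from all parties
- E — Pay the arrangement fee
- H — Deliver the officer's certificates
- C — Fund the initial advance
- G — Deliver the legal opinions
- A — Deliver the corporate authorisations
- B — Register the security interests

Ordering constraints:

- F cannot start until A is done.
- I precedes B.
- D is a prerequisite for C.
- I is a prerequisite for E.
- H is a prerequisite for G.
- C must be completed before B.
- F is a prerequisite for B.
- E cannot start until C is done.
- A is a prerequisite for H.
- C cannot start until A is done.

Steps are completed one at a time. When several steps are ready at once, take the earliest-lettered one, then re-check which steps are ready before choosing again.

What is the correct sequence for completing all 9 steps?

A, D and I have no prerequisites; A has the earlier label, so A is first.
Ready: D, F, H and I. D has the earlier label → D.
C now also ready, so the ready set is {C, F, H, I}; C has the earlier label → C.
Now F, H and I have their prerequisites met. F has the earlier label, so F next.
Now H and I have their prerequisites met. H has the earlier label, so H next.
G and I are both available; G has the earlier label → G.
That leaves I as the only ready step → I.
Now B and E have their prerequisites met. B has the earlier label, so B next.
Next only E has its prerequisites met → E.

A D C F H G I B E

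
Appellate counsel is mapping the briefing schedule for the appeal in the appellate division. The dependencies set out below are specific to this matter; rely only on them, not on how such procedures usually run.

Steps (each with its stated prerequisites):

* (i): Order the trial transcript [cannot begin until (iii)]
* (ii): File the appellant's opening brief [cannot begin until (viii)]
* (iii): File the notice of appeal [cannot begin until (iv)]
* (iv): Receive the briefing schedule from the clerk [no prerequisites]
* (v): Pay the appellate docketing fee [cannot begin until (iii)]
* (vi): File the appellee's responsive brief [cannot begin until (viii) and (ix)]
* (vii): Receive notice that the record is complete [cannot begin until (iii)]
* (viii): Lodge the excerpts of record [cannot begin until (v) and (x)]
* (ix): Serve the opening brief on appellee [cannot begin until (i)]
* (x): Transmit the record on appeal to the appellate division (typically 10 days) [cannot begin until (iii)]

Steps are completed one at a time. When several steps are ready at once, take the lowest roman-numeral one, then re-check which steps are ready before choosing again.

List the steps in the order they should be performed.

(iv) has no prerequisites → (iv) first.
That leaves (iii) as the only ready step → (iii).
(i), (v), (vii) and (x) are all available; (i) has the earlier label → (i).
(ix) now also ready, so the ready set is {(v), (vii), (ix), (x)}; (v) has the earlier label → (v).
(vii), (ix) and (x) are all available; (vii) has the earlier label → (vii).
Ready: (ix) and (x). (ix) has the earlier label → (ix).
(x) needed (iii), now all done → (x).
(viii) needed (v) and (x), now all done → (viii).
(ii) and (vi) are both available; (ii) has the earlier label → (ii).
(vi) needed (viii) and (ix), now all done → (vi).

(iv) → (iii) → (i) → (v) → (vii) → (ix) → (x) → (viii) → (ii) → (vi)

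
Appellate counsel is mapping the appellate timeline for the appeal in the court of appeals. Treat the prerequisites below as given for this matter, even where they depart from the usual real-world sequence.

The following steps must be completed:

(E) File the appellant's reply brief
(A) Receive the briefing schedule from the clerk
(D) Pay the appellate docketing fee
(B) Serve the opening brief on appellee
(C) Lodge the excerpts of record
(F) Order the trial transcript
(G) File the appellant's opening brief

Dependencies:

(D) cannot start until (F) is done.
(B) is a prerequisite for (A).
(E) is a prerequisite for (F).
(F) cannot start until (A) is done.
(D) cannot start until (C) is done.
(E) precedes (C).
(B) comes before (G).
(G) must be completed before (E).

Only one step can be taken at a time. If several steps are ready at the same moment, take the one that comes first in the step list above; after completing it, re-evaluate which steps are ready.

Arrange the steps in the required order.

(B), (A), (G), (E), (C), (F), (D)

(B) has no prerequisites → (B) first.
(A) and (G) are both available; (A) is listed earlier → (A).
(G) is the only step now ready → (G).
(E) needed (G), now all done → (E).
Now (C) and (F) have their prerequisites met. (C) is listed earlier, so (C) next.
Next only (F) has its prerequisites met → (F).
Next only (D) has its prerequisites met → (D).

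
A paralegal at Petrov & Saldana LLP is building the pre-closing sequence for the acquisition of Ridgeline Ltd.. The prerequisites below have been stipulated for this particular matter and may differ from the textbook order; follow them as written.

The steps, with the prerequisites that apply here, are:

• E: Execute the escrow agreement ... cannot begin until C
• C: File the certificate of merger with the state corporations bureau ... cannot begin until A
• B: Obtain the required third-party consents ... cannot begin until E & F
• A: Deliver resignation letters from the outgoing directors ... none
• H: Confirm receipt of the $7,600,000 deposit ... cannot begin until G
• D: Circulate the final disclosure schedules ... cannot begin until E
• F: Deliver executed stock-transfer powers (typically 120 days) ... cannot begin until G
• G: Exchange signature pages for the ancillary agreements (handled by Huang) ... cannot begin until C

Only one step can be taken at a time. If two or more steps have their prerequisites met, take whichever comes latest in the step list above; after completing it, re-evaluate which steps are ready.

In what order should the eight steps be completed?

A has no prerequisites → A first.
C needed A, now all done → C.
Now G and E have their prerequisites met. G is listed later, so G next.
F and H now also ready, so the ready set is {F, H, E}; F is listed later → F.
Now H and E have their prerequisites met. H is listed later, so H next.
E needed C, now all done → E.
Ready: D and B. D is listed later → D.
B needed F and E, now all done → B.

A, C, G, F, H, E, D, B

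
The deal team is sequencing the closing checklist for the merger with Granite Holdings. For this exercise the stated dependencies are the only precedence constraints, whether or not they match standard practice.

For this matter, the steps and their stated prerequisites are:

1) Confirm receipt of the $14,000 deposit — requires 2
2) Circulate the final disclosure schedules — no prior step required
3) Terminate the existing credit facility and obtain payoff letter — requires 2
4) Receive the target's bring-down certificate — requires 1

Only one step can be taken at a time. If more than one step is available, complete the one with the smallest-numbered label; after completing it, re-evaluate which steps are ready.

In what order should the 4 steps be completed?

2 → 1 → 3 → 4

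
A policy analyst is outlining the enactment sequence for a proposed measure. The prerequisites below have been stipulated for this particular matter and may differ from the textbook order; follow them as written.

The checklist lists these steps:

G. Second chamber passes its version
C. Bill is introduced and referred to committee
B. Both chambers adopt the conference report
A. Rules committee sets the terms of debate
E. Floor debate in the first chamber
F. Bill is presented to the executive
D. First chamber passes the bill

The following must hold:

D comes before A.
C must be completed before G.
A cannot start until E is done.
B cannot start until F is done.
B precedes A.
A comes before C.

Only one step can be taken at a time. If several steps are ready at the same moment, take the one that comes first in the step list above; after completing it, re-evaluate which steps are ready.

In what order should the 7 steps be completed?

Nothing is required for E, F and D. E is listed earlier → E first.
Ready: F and D. F is listed earlier → F.
B now also ready, so the ready set is {B, D}; B is listed earlier → B.
That leaves D as the only ready step → D.
That leaves A as the only ready step → A.
C needed A, now all done → C.
G needed C, now all done → G.

E, F, B, D, A, C, G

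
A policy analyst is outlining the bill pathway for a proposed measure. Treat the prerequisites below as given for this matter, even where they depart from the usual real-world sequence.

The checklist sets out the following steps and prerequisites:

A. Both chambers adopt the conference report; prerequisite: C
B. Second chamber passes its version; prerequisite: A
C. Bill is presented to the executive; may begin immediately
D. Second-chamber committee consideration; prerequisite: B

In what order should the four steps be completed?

C, A, B, D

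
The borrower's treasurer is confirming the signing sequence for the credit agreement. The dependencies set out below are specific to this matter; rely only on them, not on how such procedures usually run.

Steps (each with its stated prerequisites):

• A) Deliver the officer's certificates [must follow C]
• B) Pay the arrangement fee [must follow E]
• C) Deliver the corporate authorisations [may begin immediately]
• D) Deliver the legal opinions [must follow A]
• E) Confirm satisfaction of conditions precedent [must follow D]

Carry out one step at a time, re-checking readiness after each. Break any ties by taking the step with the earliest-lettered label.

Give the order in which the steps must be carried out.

C has no prerequisites → C first.
A needed C, now all done → A.
That leaves D as the only ready step → D.
E is the only step now ready → E.
Next only B has its prerequisites met → B.

C, A, D, E, B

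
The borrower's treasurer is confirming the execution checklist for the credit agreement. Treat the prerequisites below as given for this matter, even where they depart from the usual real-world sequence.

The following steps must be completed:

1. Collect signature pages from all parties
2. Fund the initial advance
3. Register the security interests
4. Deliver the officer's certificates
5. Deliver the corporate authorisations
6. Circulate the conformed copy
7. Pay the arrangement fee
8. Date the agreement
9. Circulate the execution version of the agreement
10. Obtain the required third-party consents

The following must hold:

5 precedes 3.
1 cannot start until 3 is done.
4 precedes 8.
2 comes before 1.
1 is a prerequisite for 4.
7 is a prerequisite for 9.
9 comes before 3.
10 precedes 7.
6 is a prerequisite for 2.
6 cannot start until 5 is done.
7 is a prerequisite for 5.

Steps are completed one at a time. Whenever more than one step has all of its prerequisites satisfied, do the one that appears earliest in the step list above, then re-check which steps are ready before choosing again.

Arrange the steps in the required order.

Only 10 has no prerequisites, so it is first.
7 is the only step now ready → 7.
Now 5 and 9 have their prerequisites met. 5 is listed earlier, so 5 next.
6 now also ready, so the ready set is {6, 9}; 6 is listed earlier → 6.
2 and 9 are both available; 2 is listed earlier → 2.
9 is the only step now ready → 9.
Next only 3 has its prerequisites met → 3.
1 needed 2 and 3, now all done → 1.
That leaves 4 as the only ready step → 4.
That leaves 8 as the only ready step → 8.

10, 7, 5, 6, 2, 9, 3, 1, 4, 8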